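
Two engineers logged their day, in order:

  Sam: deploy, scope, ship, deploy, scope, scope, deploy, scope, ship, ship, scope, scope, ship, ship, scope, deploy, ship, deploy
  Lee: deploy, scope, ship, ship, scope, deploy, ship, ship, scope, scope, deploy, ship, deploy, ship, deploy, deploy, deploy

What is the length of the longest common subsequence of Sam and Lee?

13

Taking deploy (Sam #1, Lee #1), then scope (Sam #2, Lee #2), then ship (Sam #3, Lee #4), then scope (Sam #6, Lee #5), then deploy (Sam #7, Lee #6), then ship (Sam #9, Lee #7), then ship (Sam #10, Lee #8), then scope (Sam #11, Lee #9), then scope (Sam #12, Lee #10), then ship (Sam #13, Lee #12), then ship (Sam #14, Lee #14), then deploy (Sam #16, Lee #16), then deploy (Sam #18, Lee #17) gives a common subsequence of length 13, and the DP table's final entry dp[18][17] is also 13, so no common subsequence is longer.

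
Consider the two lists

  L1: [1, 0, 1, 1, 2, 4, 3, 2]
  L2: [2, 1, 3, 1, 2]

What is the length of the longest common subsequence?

3

Pick 1 [1,2], then 1 [4,4], then 2 [8,5]; all 3 values appear in both, in order. Since dp[8][5] = 3, nothing longer is possible.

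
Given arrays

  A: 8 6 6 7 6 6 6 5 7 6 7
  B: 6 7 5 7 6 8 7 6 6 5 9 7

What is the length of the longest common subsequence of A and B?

One common subsequence of length 7: 6 at A[2]=B[1] → 6 at A[3]=B[5] → 7 at A[4]=B[7] → 6 at A[6]=B[8] → 6 at A[7]=B[9] → 5 at A[8]=B[10] → 7 at A[11]=B[12]. The LCS DP gives dp[11][12] = 7, so this is optimal.

7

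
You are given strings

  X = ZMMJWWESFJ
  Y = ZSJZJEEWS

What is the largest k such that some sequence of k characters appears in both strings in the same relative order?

4

Taking Z (X #1, Y #4), J (X #4, Y #5), W (X #6, Y #8), S (X #8, Y #9) gives a common subsequence of length 4. Since dp[10][9] = 4, nothing longer is possible.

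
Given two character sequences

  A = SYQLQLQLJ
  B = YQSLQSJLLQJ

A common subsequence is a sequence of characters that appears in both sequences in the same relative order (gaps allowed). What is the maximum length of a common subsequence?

Let dp[i][j] be the LCS length of the first i characters of A and the first j characters of B. dp[i][j] = dp[i-1][j-1]+1 when the i-th and j-th characters match, else max(dp[i-1][j], dp[i][j-1]).
    ·  Y  Q  S  L  Q  S  J  L  L  Q  J
 ·  0  0  0  0  0  0  0  0  0  0  0  0
 S  0  0  0  1  1  1  1  1  1  1  1  1
 Y  0  1  1  1  1  1  1  1  1  1  1  1
 Q  0  1  2  2  2  2  2  2  2  2  2  2
 L  0  1  2  2  3  3  3  3  3  3  3  3
 Q  0  1  2  2  3  4  4  4  4  4  4  4
 L  0  1  2  2  3  4  4  4  5  5  5  5
 Q  0  1  2  2  3  4  4  4  5  5  6  6
 L  0  1  2  2  3  4  4  4  5  6  6  6
 J  0  1  2  2  3  4  4  5  5  6  6  7
dp[9][11] = 7. One LCS (by backtracking along matches): YQLQLQJ.

7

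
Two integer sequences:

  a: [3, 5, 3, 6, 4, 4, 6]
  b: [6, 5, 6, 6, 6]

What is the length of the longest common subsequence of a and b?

Let dp[i][j] be the LCS length of the first i values of a and the first j values of b. dp[i][j] = dp[i-1][j-1]+1 when the i-th and j-th values match, else max(dp[i-1][j], dp[i][j-1]).
    ·  6  5  6  6  6
 ·  0  0  0  0  0  0
 3  0  0  0  0  0  0
 5  0  0  1  1  1  1
 3  0  0  1  1  1  1
 6  0  1  1  2  2  2
 4  0  1  1  2  2  2
 4  0  1  1  2  2  2
 6  0  1  1  2  3  3
dp[7][5] = 3. One LCS (by backtracking along matches): 5, 6, 6.

3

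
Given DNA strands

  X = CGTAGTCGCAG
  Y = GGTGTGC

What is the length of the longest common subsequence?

6

Let dp[i][j] be the LCS length of the first i bases of X and the first j bases of Y. dp[i][j] = dp[i-1][j-1]+1 when the i-th and j-th bases match, else max(dp[i-1][j], dp[i][j-1]).
    ·  G  G  T  G  T  G  C
 ·  0  0  0  0  0  0  0  0
 C  0  0  0  0  0  0  0  1
 G  0  1  1  1  1  1  1  1
 T  0  1  1  2  2  2  2  2
 A  0  1  1  2  2  2  2  2
 G  0  1  2  2  3  3  3  3
 T  0  1  2  3  3  4  4  4
 C  0  1  2  3  3  4  4  5
 G  0  1  2  3  4  4  5  5
 C  0  1  2  3  4  4  5  6
 A  0  1  2  3  4  4  5  6
 G  0  1  2  3  4  4  5  6
dp[11][7] = 6. One LCS (by backtracking along matches): GTGTGC.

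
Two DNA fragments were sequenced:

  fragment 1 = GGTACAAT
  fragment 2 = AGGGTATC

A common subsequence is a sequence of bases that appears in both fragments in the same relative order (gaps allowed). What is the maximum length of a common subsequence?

Match G at fragment 1[1]=fragment 2[3]; then G at fragment 1[2]=fragment 2[4]; then T at fragment 1[3]=fragment 2[5]; then A at fragment 1[4]=fragment 2[6]; then C at fragment 1[5]=fragment 2[8] — 5 bases in the same relative order in both. The LCS DP gives dp[8][8] = 5, so this is optimal.

5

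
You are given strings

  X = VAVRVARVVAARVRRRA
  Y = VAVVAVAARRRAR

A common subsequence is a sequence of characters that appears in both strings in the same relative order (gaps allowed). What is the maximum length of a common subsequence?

One common subsequence of length 12: V [1,1], then A [2,2], then V [3,3], then V [5,4], then A [6,5], then V [9,6], then A [10,7], then A [11,8], then R [12,9], then R [14,10], then R [15,11], then R [16,13]. The LCS DP gives dp[17][13] = 12, so this is optimal.

12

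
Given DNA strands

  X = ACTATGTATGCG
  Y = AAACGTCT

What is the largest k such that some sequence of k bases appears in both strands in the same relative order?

5

Let dp[i][j] be the LCS length of the first i bases of X and the first j bases of Y. dp[i][j] = dp[i-1][j-1]+1 when the i-th and j-th bases match, else max(dp[i-1][j], dp[i][j-1]).
    ·  A  A  A  C  G  T  C  T
 ·  0  0  0  0  0  0  0  0  0
 A  0  1  1  1  1  1  1  1  1
 C  0  1  1  1  2  2  2  2  2
 T  0  1  1  1  2  2  3  3  3
 A  0  1  2  2  2  2  3  3  3
 T  0  1  2  2  2  2  3  3  4
 G  0  1  2  2  2  3  3  3  4
 T  0  1  2  2  2  3  4  4  4
 A  0  1  2  3  3  3  4  4  4
 T  0  1  2  3  3  3  4  4  5
 G  0  1  2  3  3  4  4  4  5
 C  0  1  2  3  4  4  4  5  5
 G  0  1  2  3  4  5  5  5  5
dp[12][8] = 5. One LCS (by backtracking along matches): ACGTT.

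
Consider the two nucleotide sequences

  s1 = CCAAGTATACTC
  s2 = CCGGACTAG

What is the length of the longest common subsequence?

One common subsequence of length 6: C at s1[1]=s2[1], then C at s1[2]=s2[2], then G at s1[5]=s2[4], then A at s1[7]=s2[5], then T at s1[8]=s2[7], then A at s1[9]=s2[8]. The LCS DP gives dp[12][9] = 6, so this is optimal.

6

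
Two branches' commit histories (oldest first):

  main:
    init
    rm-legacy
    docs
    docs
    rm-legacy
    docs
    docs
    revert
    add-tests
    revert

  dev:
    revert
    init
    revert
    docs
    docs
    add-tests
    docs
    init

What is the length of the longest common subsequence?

Taking init (main #1, dev #2) → docs (main #3, dev #4) → docs (main #4, dev #5) → docs (main #6, dev #7) gives a common subsequence of length 4. The LCS DP gives dp[10][8] = 4, so this is optimal.

4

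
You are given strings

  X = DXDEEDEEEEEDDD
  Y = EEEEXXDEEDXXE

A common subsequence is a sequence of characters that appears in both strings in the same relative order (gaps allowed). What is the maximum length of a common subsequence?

7

Taking E at X[4]=Y[1] → E at X[5]=Y[2] → E at X[7]=Y[3] → E at X[8]=Y[4] → E at X[9]=Y[8] → E at X[10]=Y[9] → E at X[11]=Y[13] gives a common subsequence of length 7, and the DP table's final entry dp[14][13] is also 7, so no common subsequence is longer.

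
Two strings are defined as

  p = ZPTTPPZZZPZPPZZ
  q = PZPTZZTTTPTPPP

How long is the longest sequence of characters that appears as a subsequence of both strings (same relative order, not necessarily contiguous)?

Pick Z (p #1, q #2) → P (p #2, q #3) → T (p #3, q #8) → T (p #4, q #9) → P (p #5, q #10) → P (p #10, q #12) → P (p #12, q #13) → P (p #13, q #14); all 8 characters appear in both, in order, and the DP table's final entry dp[15][14] is also 8, so no common subsequence is longer.

8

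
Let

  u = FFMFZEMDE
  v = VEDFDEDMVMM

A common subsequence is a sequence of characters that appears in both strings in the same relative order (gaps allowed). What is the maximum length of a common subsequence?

3

Let dp[i][j] be the LCS length of the first i characters of u and the first j characters of v. dp[i][j] = dp[i-1][j-1]+1 when the i-th and j-th characters match, else max(dp[i-1][j], dp[i][j-1]).
    ·  V  E  D  F  D  E  D  M  V  M  M
 ·  0  0  0  0  0  0  0  0  0  0  0  0
 F  0  0  0  0  1  1  1  1  1  1  1  1
 F  0  0  0  0  1  1  1  1  1  1  1  1
 M  0  0  0  0  1  1  1  1  2  2  2  2
 F  0  0  0  0  1  1  1  1  2  2  2  2
 Z  0  0  0  0  1  1  1  1  2  2  2  2
 E  0  0  1  1  1  1  2  2  2  2  2  2
 M  0  0  1  1  1  1  2  2  3  3  3  3
 D  0  0  1  2  2  2  2  3  3  3  3  3
 E  0  0  1  2  2  2  3  3  3  3  3  3
dp[9][11] = 3. One LCS (by backtracking along matches): FMM.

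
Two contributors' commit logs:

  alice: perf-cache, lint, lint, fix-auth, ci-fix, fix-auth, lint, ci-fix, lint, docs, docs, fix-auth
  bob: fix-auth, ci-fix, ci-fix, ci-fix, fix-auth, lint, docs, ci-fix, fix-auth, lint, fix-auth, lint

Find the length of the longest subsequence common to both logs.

One common subsequence of length 7: fix-auth [4,1] → ci-fix [5,4] → fix-auth [6,5] → lint [7,6] → ci-fix [8,8] → lint [9,10] → fix-auth [12,11]. Since dp[12][12] = 7, nothing longer is possible.

7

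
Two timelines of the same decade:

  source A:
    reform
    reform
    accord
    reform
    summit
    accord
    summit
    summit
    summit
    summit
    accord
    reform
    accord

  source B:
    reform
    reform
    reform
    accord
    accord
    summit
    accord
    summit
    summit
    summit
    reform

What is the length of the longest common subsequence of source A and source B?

9

Taking reform (source A #1, source B #2); then reform (source A #2, source B #3); then accord (source A #3, source B #5); then summit (source A #5, source B #6); then accord (source A #6, source B #7); then summit (source A #8, source B #8); then summit (source A #9, source B #9); then summit (source A #10, source B #10); then reform (source A #12, source B #11) gives a common subsequence of length 9. dp[13][11] = 9 confirms this is the maximum.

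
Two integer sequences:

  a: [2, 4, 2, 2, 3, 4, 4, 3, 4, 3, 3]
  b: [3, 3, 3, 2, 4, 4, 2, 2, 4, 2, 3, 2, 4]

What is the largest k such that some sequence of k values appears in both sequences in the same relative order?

7

Taking 2 [1,4] → 4 [2,6] → 2 [3,7] → 2 [4,8] → 4 [6,9] → 3 [8,11] → 4 [9,13] gives a common subsequence of length 7. The LCS DP gives dp[11][13] = 7, so this is optimal.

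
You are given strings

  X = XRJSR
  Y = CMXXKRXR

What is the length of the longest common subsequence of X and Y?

Let dp[i][j] be the LCS length of the first i characters of X and the first j characters of Y. dp[i][j] = dp[i-1][j-1]+1 when the i-th and j-th characters match, else max(dp[i-1][j], dp[i][j-1]).
    ·  C  M  X  X  K  R  X  R
 ·  0  0  0  0  0  0  0  0  0
 X  0  0  0  1  1  1  1  1  1
 R  0  0  0  1  1  1  2  2  2
 J  0  0  0  1  1  1  2  2  2
 S  0  0  0  1  1  1  2  2  2
 R  0  0  0  1  1  1  2  2  3
dp[5][8] = 3. One LCS (by backtracking along matches): XRR.

3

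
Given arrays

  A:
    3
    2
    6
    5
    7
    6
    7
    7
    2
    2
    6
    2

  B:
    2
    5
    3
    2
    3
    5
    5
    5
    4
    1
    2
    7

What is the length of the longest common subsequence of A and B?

Taking 3 at A[1]=B[3]; then 2 at A[2]=B[4]; then 5 at A[4]=B[8]; then 7 at A[8]=B[12] gives a common subsequence of length 4. The LCS DP gives dp[12][12] = 4, so this is optimal.

4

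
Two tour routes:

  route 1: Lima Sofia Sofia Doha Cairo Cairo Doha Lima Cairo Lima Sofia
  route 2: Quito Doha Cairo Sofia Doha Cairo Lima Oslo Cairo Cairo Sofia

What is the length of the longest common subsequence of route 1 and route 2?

6

One common subsequence of length 6: Sofia (route 1 #3, route 2 #4), Doha (route 1 #4, route 2 #5), Cairo (route 1 #5, route 2 #6), Cairo (route 1 #6, route 2 #9), Cairo (route 1 #9, route 2 #10), Sofia (route 1 #11, route 2 #11). The LCS DP gives dp[11][11] = 6, so this is optimal.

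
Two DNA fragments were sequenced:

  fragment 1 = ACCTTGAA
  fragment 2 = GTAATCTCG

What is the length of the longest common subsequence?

Let dp[i][j] be the LCS length of the first i bases of fragment 1 and the first j bases of fragment 2. dp[i][j] = dp[i-1][j-1]+1 when the i-th and j-th bases match, else max(dp[i-1][j], dp[i][j-1]).
    ·  G  T  A  A  T  C  T  C  G
 ·  0  0  0  0  0  0  0  0  0  0
 A  0  0  0  1  1  1  1  1  1  1
 C  0  0  0  1  1  1  2  2  2  2
 C  0  0  0  1  1  1  2  2  3  3
 T  0  0  1  1  1  2  2  3  3  3
 T  0  0  1  1  1  2  2  3  3  3
 G  0  1  1  1  1  2  2  3  3  4
 A  0  1  1  2  2  2  2  3  3  4
 A  0  1  1  2  3  3  3  3  3  4
dp[8][9] = 4. One LCS (by backtracking along matches): ACCG.

4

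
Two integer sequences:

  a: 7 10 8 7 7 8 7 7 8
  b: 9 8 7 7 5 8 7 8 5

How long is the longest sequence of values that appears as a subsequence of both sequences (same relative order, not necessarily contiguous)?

Let dp[i][j] be the LCS length of the first i values of a and the first j values of b. dp[i][j] = dp[i-1][j-1]+1 when the i-th and j-th values match, else max(dp[i-1][j], dp[i][j-1]).
    ·  9  8  7  7  5  8  7  8  5
 ·  0  0  0  0  0  0  0  0  0  0
 7  0  0  0  1  1  1  1  1  1  1
10  0  0  0  1  1  1  1  1  1  1
 8  0  0  1  1  1  1  2  2  2  2
 7  0  0  1  2  2  2  2  3  3  3
 7  0  0  1  2  3  3  3  3  3  3
 8  0  0  1  2  3  3  4  4  4  4
 7  0  0  1  2  3  3  4  5  5  5
 7  0  0  1  2  3  3  4  5  5  5
 8  0  0  1  2  3  3  4  5  6  6
dp[9][9] = 6. One LCS (by backtracking along matches): 8, 7, 7, 8, 7, 8.

6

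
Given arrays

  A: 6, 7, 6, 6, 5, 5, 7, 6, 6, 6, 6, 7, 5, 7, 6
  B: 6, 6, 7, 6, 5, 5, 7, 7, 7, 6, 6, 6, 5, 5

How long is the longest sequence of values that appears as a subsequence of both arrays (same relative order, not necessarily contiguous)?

10

Match 6 at A[1]=B[2], 7 at A[2]=B[3], 6 at A[4]=B[4], 5 at A[5]=B[5], 5 at A[6]=B[6], 7 at A[7]=B[9], 6 at A[8]=B[10], 6 at A[9]=B[11], 6 at A[10]=B[12], 5 at A[13]=B[14] — 10 values in the same relative order in both. Since dp[15][14] = 10, nothing longer is possible.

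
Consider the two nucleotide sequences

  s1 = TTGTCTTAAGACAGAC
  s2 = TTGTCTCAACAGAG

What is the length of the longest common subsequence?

Pick T [1,1]; then T [2,2]; then G [3,3]; then T [4,4]; then C [5,5]; then T [6,6]; then A [9,8]; then A [11,9]; then C [12,10]; then A [13,11]; then G [14,12]; then A [15,13]; all 12 bases appear in both, in order. dp[16][14] = 12 confirms this is the maximum.

12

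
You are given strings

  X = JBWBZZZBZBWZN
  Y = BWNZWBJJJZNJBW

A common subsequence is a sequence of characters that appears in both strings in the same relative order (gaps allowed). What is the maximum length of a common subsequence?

7

Match B [2,1]; then W [3,2]; then Z [5,4]; then B [8,6]; then Z [9,10]; then B [10,13]; then W [11,14] — 7 characters in the same relative order in both. Since dp[13][14] = 7, nothing longer is possible.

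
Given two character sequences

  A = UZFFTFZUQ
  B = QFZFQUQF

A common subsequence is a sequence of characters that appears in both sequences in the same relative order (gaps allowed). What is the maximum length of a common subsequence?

4

Pick Z [2,3], F [3,4], U [8,6], Q [9,7]; all 4 characters appear in both, in order. Since dp[9][8] = 4, nothing longer is possible.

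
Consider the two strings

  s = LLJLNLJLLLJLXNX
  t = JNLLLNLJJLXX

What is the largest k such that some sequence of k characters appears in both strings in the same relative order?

10

One common subsequence of length 10: L (s #1, t #3), then L (s #2, t #4), then L (s #4, t #5), then N (s #5, t #6), then L (s #6, t #7), then J (s #7, t #8), then J (s #11, t #9), then L (s #12, t #10), then X (s #13, t #11), then X (s #15, t #12). The LCS DP gives dp[15][12] = 10, so this is optimal.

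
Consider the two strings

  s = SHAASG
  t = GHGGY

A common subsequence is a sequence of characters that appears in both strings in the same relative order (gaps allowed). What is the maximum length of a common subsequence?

Taking H at s[2]=t[2], then G at s[6]=t[4] gives a common subsequence of length 2, and the DP table's final entry dp[6][5] is also 2, so no common subsequence is longer.

2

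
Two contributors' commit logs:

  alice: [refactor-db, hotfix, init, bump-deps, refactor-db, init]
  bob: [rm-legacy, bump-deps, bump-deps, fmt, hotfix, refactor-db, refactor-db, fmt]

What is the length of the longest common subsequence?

2

Pick refactor-db (alice #1, bob #6), refactor-db (alice #5, bob #7); all 2 commits appear in both, in order. Since dp[6][8] = 2, nothing longer is possible.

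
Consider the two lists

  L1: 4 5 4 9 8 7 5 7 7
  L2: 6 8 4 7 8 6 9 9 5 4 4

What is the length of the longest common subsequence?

3

Let dp[i][j] be the LCS length of the first i values of L1 and the first j values of L2. dp[i][j] = dp[i-1][j-1]+1 when the i-th and j-th values match, else max(dp[i-1][j], dp[i][j-1]).
    ·  6  8  4  7  8  6  9  9  5  4  4
 ·  0  0  0  0  0  0  0  0  0  0  0  0
 4  0  0  0  1  1  1  1  1  1  1  1  1
 5  0  0  0  1  1  1  1  1  1  2  2  2
 4  0  0  0  1  1  1  1  1  1  2  3  3
 9  0  0  0  1  1  1  1  2  2  2  3  3
 8  0  0  1  1  1  2  2  2  2  2  3  3
 7  0  0  1  1  2  2  2  2  2  2  3  3
 5  0  0  1  1  2  2  2  2  2  3  3  3
 7  0  0  1  1  2  2  2  2  2  3  3  3
 7  0  0  1  1  2  2  2  2  2  3  3  3
dp[9][11] = 3. One LCS (by backtracking along matches): 4, 5, 4.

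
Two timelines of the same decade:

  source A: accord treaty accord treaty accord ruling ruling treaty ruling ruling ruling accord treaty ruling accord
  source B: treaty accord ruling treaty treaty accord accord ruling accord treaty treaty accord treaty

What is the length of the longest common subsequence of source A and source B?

8

Pick accord (source A #1, source B #2), treaty (source A #2, source B #5), accord (source A #3, source B #6), accord (source A #5, source B #7), ruling (source A #6, source B #8), treaty (source A #8, source B #11), accord (source A #12, source B #12), treaty (source A #13, source B #13); all 8 events appear in both, in order. dp[15][13] = 8 confirms this is the maximum.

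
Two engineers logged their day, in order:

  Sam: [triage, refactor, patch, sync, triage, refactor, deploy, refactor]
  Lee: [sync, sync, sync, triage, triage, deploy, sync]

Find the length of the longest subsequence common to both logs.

Match triage at Sam[1]=Lee[4]; then triage at Sam[5]=Lee[5]; then deploy at Sam[7]=Lee[6] — 3 tasks in the same relative order in both. The LCS DP gives dp[8][7] = 3, so this is optimal.

3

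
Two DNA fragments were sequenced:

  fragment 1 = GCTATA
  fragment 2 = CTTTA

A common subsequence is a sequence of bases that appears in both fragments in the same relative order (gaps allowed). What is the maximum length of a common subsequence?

Let dp[i][j] be the LCS length of the first i bases of fragment 1 and the first j bases of fragment 2. dp[i][j] = dp[i-1][j-1]+1 when the i-th and j-th bases match, else max(dp[i-1][j], dp[i][j-1]).
    ·  C  T  T  T  A
 ·  0  0  0  0  0  0
 G  0  0  0  0  0  0
 C  0  1  1  1  1  1
 T  0  1  2  2  2  2
 A  0  1  2  2  2  3
 T  0  1  2  3  3  3
 A  0  1  2  3  3  4
dp[6][5] = 4. One LCS (by backtracking along matches): CTTA.

4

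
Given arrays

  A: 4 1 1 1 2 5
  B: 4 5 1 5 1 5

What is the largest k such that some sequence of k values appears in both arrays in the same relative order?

4

One common subsequence of length 4: 4 [1,1] → 1 [2,3] → 1 [4,5] → 5 [6,6]. The LCS DP gives dp[6][6] = 4, so this is optimal.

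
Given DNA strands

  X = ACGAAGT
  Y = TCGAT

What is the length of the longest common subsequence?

4

Let dp[i][j] be the LCS length of the first i bases of X and the first j bases of Y. dp[i][j] = dp[i-1][j-1]+1 when the i-th and j-th bases match, else max(dp[i-1][j], dp[i][j-1]).
    ·  T  C  G  A  T
 ·  0  0  0  0  0  0
 A  0  0  0  0  1  1
 C  0  0  1  1  1  1
 G  0  0  1  2  2  2
 A  0  0  1  2  3  3
 A  0  0  1  2  3  3
 G  0  0  1  2  3  3
 T  0  1  1  2  3  4
dp[7][5] = 4. One LCS (by backtracking along matches): CGAT.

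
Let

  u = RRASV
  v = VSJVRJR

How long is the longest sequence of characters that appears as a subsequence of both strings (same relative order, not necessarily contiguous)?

Let dp[i][j] be the LCS length of the first i characters of u and the first j characters of v. dp[i][j] = dp[i-1][j-1]+1 when the i-th and j-th characters match, else max(dp[i-1][j], dp[i][j-1]).
    ·  V  S  J  V  R  J  R
 ·  0  0  0  0  0  0  0  0
 R  0  0  0  0  0  1  1  1
 R  0  0  0  0  0  1  1  2
 A  0  0  0  0  0  1  1  2
 S  0  0  1  1  1  1  1  2
 V  0  1  1  1  2  2  2  2
dp[5][7] = 2. One LCS (by backtracking along matches): RR.

2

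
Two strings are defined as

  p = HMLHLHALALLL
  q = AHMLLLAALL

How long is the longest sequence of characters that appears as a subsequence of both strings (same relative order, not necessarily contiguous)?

8

Let dp[i][j] be the LCS length of the first i characters of p and the first j characters of q. dp[i][j] = dp[i-1][j-1]+1 when the i-th and j-th characters match, else max(dp[i-1][j], dp[i][j-1]).
    ·  A  H  M  L  L  L  A  A  L  L
 ·  0  0  0  0  0  0  0  0  0  0  0
 H  0  0  1  1  1  1  1  1  1  1  1
 M  0  0  1  2  2  2  2  2  2  2  2
 L  0  0  1  2  3  3  3  3  3  3  3
 H  0  0  1  2  3  3  3  3  3  3  3
 L  0  0  1  2  3  4  4  4  4  4  4
 H  0  0  1  2  3  4  4  4  4  4  4
 A  0  1  1  2  3  4  4  5  5  5  5
 L  0  1  1  2  3  4  5  5  5  6  6
 A  0  1  1  2  3  4  5  6  6  6  6
 L  0  1  1  2  3  4  5  6  6  7  7
 L  0  1  1  2  3  4  5  6  6  7  8
 L  0  1  1  2  3  4  5  6  6  7  8
dp[12][10] = 8. One LCS (by backtracking along matches): HMLLAALL.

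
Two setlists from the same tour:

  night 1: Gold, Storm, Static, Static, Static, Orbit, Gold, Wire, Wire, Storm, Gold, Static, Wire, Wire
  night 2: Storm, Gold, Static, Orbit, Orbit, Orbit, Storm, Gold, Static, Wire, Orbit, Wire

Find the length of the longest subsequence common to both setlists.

8

One common subsequence of length 8: Gold [1,2]; then Static [3,3]; then Orbit [6,6]; then Storm [10,7]; then Gold [11,8]; then Static [12,9]; then Wire [13,10]; then Wire [14,12], and the DP table's final entry dp[14][12] is also 8, so no common subsequence is longer.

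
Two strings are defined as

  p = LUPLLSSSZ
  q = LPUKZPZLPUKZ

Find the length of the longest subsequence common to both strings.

Let dp[i][j] be the LCS length of the first i characters of p and the first j characters of q. dp[i][j] = dp[i-1][j-1]+1 when the i-th and j-th characters match, else max(dp[i-1][j], dp[i][j-1]).
    ·  L  P  U  K  Z  P  Z  L  P  U  K  Z
 ·  0  0  0  0  0  0  0  0  0  0  0  0  0
 L  0  1  1  1  1  1  1  1  1  1  1  1  1
 U  0  1  1  2  2  2  2  2  2  2  2  2  2
 P  0  1  2  2  2  2  3  3  3  3  3  3  3
 L  0  1  2  2  2  2  3  3  4  4  4  4  4
 L  0  1  2  2  2  2  3  3  4  4  4  4  4
 S  0  1  2  2  2  2  3  3  4  4  4  4  4
 S  0  1  2  2  2  2  3  3  4  4  4  4  4
 S  0  1  2  2  2  2  3  3  4  4  4  4  4
 Z  0  1  2  2  2  3  3  4  4  4  4  4  5
dp[9][12] = 5. One LCS (by backtracking along matches): LUPLZ.

5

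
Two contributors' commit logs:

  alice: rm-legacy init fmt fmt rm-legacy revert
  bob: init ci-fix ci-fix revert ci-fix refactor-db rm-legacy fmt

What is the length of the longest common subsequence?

2

Match rm-legacy [1,7], fmt [4,8] — 2 commits in the same relative order in both. Since dp[6][8] = 2, nothing longer is possible.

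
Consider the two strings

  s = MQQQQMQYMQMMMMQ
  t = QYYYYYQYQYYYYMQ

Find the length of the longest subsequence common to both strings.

Pick Q at s[2]=t[1], then Q at s[3]=t[7], then Q at s[4]=t[9], then Y at s[8]=t[13], then M at s[14]=t[14], then Q at s[15]=t[15]; all 6 characters appear in both, in order. Since dp[15][15] = 6, nothing longer is possible.

6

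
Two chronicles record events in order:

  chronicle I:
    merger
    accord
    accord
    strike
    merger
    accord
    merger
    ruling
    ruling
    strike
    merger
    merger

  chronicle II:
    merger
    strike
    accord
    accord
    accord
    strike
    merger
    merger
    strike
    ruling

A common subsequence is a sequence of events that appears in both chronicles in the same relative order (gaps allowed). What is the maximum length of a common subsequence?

Match merger (chronicle I #1, chronicle II #1) → accord (chronicle I #2, chronicle II #4) → accord (chronicle I #3, chronicle II #5) → strike (chronicle I #4, chronicle II #6) → merger (chronicle I #5, chronicle II #7) → merger (chronicle I #7, chronicle II #8) → ruling (chronicle I #9, chronicle II #10) — 7 events in the same relative order in both. dp[12][10] = 7 confirms this is the maximum.

7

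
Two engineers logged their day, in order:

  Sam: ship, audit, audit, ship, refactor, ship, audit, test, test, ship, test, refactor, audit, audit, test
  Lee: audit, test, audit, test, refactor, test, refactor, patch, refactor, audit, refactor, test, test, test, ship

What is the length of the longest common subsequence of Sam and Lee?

7

Taking audit at Sam[2]=Lee[1], then audit at Sam[3]=Lee[3], then refactor at Sam[5]=Lee[9], then audit at Sam[7]=Lee[10], then test at Sam[8]=Lee[13], then test at Sam[9]=Lee[14], then ship at Sam[10]=Lee[15] gives a common subsequence of length 7. dp[15][15] = 7 confirms this is the maximum.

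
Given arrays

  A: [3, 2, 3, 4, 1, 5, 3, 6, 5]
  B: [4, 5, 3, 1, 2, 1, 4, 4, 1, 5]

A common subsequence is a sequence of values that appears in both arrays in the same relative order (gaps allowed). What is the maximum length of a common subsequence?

5

Pick 3 [1,3], then 2 [2,5], then 4 [4,8], then 1 [5,9], then 5 [9,10]; all 5 values appear in both, in order. dp[9][10] = 5 confirms this is the maximum.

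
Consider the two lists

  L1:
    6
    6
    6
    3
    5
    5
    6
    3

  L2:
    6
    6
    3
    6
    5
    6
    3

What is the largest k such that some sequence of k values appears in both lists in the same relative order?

6

Match 6 (L1 #1, L2 #1); then 6 (L1 #2, L2 #2); then 6 (L1 #3, L2 #4); then 5 (L1 #6, L2 #5); then 6 (L1 #7, L2 #6); then 3 (L1 #8, L2 #7) — 6 values in the same relative order in both. Since dp[8][7] = 6, nothing longer is possible.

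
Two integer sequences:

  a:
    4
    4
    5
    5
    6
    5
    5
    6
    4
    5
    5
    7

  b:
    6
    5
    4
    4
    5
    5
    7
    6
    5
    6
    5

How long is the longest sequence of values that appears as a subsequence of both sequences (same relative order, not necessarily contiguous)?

8

Taking 4 [1,3], then 4 [2,4], then 5 [3,5], then 5 [4,6], then 6 [5,8], then 5 [7,9], then 6 [8,10], then 5 [11,11] gives a common subsequence of length 8, and the DP table's final entry dp[12][11] is also 8, so no common subsequence is longer.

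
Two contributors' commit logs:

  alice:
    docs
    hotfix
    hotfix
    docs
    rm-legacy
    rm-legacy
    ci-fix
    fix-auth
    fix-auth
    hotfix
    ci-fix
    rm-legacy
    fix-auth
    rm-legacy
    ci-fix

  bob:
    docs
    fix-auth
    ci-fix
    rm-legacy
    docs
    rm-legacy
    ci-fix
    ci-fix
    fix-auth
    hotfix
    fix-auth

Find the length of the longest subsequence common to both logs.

Match docs [1,1], then docs [4,5], then rm-legacy [5,6], then ci-fix [7,8], then fix-auth [9,9], then hotfix [10,10], then fix-auth [13,11] — 7 commits in the same relative order in both. The LCS DP gives dp[15][11] = 7, so this is optimal.

7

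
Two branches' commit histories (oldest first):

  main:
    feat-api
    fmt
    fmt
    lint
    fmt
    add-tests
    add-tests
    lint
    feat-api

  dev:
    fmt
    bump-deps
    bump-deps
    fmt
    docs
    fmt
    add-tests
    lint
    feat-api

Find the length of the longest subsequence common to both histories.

Pick fmt at main[2]=dev[1], then fmt at main[3]=dev[4], then fmt at main[5]=dev[6], then add-tests at main[7]=dev[7], then lint at main[8]=dev[8], then feat-api at main[9]=dev[9]; all 6 commits appear in both, in order. Since dp[9][9] = 6, nothing longer is possible.

6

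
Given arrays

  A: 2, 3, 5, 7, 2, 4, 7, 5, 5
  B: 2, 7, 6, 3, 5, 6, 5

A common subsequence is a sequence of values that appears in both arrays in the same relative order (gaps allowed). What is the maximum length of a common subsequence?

Let dp[i][j] be the LCS length of the first i values of A and the first j values of B. dp[i][j] = dp[i-1][j-1]+1 when the i-th and j-th values match, else max(dp[i-1][j], dp[i][j-1]).
    ·  2  7  6  3  5  6  5
 ·  0  0  0  0  0  0  0  0
 2  0  1  1  1  1  1  1  1
 3  0  1  1  1  2  2  2  2
 5  0  1  1  1  2  3  3  3
 7  0  1  2  2  2  3  3  3
 2  0  1  2  2  2  3  3  3
 4  0  1  2  2  2  3  3  3
 7  0  1  2  2  2  3  3  3
 5  0  1  2  2  2  3  3  4
 5  0  1  2  2  2  3  3  4
dp[9][7] = 4. One LCS (by backtracking along matches): 2, 3, 5, 5.

4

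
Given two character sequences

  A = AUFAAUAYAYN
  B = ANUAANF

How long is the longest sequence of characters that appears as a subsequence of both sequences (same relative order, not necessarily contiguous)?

Let dp[i][j] be the LCS length of the first i characters of A and the first j characters of B. dp[i][j] = dp[i-1][j-1]+1 when the i-th and j-th characters match, else max(dp[i-1][j], dp[i][j-1]).
    ·  A  N  U  A  A  N  F
 ·  0  0  0  0  0  0  0  0
 A  0  1  1  1  1  1  1  1
 U  0  1  1  2  2  2  2  2
 F  0  1  1  2  2  2  2  3
 A  0  1  1  2  3  3  3  3
 A  0  1  1  2  3  4  4  4
 U  0  1  1  2  3  4  4  4
 A  0  1  1  2  3  4  4  4
 Y  0  1  1  2  3  4  4  4
 A  0  1  1  2  3  4  4  4
 Y  0  1  1  2  3  4  4  4
 N  0  1  2  2  3  4  5  5
dp[11][7] = 5. One LCS (by backtracking along matches): AUAAN.

5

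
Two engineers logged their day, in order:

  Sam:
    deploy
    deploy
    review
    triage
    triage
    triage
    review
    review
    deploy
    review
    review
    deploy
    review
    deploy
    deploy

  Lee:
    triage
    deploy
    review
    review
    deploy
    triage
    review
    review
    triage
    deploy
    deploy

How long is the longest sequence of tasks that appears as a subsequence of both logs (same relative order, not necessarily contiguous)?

8

One common subsequence of length 8: deploy (Sam #2, Lee #2), review (Sam #7, Lee #3), review (Sam #8, Lee #4), deploy (Sam #9, Lee #5), review (Sam #10, Lee #7), review (Sam #11, Lee #8), deploy (Sam #14, Lee #10), deploy (Sam #15, Lee #11), and the DP table's final entry dp[15][11] is also 8, so no common subsequence is longer.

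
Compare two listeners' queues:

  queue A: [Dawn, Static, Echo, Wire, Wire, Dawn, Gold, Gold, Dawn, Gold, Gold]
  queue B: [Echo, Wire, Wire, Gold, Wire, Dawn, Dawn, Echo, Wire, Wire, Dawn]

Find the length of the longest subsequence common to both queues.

Pick Dawn [1,7], then Echo [3,8], then Wire [4,9], then Wire [5,10], then Dawn [9,11]; all 5 songs appear in both, in order. dp[11][11] = 5 confirms this is the maximum.

5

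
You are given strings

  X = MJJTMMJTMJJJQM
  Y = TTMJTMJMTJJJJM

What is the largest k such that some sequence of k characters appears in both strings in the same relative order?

Pick M (X #1, Y #3) → J (X #3, Y #4) → T (X #4, Y #5) → M (X #5, Y #6) → M (X #6, Y #8) → J (X #7, Y #10) → J (X #10, Y #11) → J (X #11, Y #12) → J (X #12, Y #13) → M (X #14, Y #14); all 10 characters appear in both, in order. The LCS DP gives dp[14][14] = 10, so this is optimal.

10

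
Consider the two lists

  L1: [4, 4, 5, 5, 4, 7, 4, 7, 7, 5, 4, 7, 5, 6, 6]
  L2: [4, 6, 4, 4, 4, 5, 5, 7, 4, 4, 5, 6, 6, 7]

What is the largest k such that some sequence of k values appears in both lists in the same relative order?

One common subsequence of length 10: 4 (L1 #1, L2 #4); then 4 (L1 #2, L2 #5); then 5 (L1 #3, L2 #6); then 5 (L1 #4, L2 #7); then 7 (L1 #6, L2 #8); then 4 (L1 #7, L2 #9); then 4 (L1 #11, L2 #10); then 5 (L1 #13, L2 #11); then 6 (L1 #14, L2 #12); then 6 (L1 #15, L2 #13). The LCS DP gives dp[15][14] = 10, so this is optimal.

10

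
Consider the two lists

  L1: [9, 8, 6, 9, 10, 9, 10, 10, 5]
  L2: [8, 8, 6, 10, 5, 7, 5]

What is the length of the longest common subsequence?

Let dp[i][j] be the LCS length of the first i values of L1 and the first j values of L2. dp[i][j] = dp[i-1][j-1]+1 when the i-th and j-th values match, else max(dp[i-1][j], dp[i][j-1]).
    ·  8  8  6 10  5  7  5
 ·  0  0  0  0  0  0  0  0
 9  0  0  0  0  0  0  0  0
 8  0  1  1  1  1  1  1  1
 6  0  1  1  2  2  2  2  2
 9  0  1  1  2  2  2  2  2
10  0  1  1  2  3  3  3  3
 9  0  1  1  2  3  3  3  3
10  0  1  1  2  3  3  3  3
10  0  1  1  2  3  3  3  3
 5  0  1  1  2  3  4  4  4
dp[9][7] = 4. One LCS (by backtracking along matches): 8, 6, 10, 5.

4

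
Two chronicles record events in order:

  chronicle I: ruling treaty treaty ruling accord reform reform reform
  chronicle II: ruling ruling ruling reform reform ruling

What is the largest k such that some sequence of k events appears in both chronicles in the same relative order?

One common subsequence of length 4: ruling at chronicle I[1]=chronicle II[2], ruling at chronicle I[4]=chronicle II[3], reform at chronicle I[6]=chronicle II[4], reform at chronicle I[7]=chronicle II[5]. dp[8][6] = 4 confirms this is the maximum.

4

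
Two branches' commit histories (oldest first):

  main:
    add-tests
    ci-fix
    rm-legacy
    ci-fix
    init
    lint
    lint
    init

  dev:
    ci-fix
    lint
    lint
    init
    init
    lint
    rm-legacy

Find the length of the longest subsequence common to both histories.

4

Match ci-fix [4,1], lint [6,2], lint [7,3], init [8,5] — 4 commits in the same relative order in both. The LCS DP gives dp[8][7] = 4, so this is optimal.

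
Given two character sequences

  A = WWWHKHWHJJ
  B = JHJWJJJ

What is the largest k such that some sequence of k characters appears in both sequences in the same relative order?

4

Let dp[i][j] be the LCS length of the first i characters of A and the first j characters of B. dp[i][j] = dp[i-1][j-1]+1 when the i-th and j-th characters match, else max(dp[i-1][j], dp[i][j-1]).
    ·  J  H  J  W  J  J  J
 ·  0  0  0  0  0  0  0  0
 W  0  0  0  0  1  1  1  1
 W  0  0  0  0  1  1  1  1
 W  0  0  0  0  1  1  1  1
 H  0  0  1  1  1  1  1  1
 K  0  0  1  1  1  1  1  1
 H  0  0  1  1  1  1  1  1
 W  0  0  1  1  2  2  2  2
 H  0  0  1  1  2  2  2  2
 J  0  1  1  2  2  3  3  3
 J  0  1  1  2  2  3  4  4
dp[10][7] = 4. One LCS (by backtracking along matches): HWJJ.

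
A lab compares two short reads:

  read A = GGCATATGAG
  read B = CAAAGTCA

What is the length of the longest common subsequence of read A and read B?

5

Let dp[i][j] be the LCS length of the first i bases of read A and the first j bases of read B. dp[i][j] = dp[i-1][j-1]+1 when the i-th and j-th bases match, else max(dp[i-1][j], dp[i][j-1]).
    ·  C  A  A  A  G  T  C  A
 ·  0  0  0  0  0  0  0  0  0
 G  0  0  0  0  0  1  1  1  1
 G  0  0  0  0  0  1  1  1  1
 C  0  1  1  1  1  1  1  2  2
 A  0  1  2  2  2  2  2  2  3
 T  0  1  2  2  2  2  3  3  3
 A  0  1  2  3  3  3  3  3  4
 T  0  1  2  3  3  3  4  4  4
 G  0  1  2  3  3  4  4  4  4
 A  0  1  2  3  4  4  4  4  5
 G  0  1  2  3  4  5  5  5  5
dp[10][8] = 5. One LCS (by backtracking along matches): CAATA.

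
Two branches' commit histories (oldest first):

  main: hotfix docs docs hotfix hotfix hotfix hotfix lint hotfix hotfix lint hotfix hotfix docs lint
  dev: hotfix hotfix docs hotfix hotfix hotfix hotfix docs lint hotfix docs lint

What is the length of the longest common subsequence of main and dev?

10

Match hotfix (main #1, dev #2); then docs (main #3, dev #3); then hotfix (main #4, dev #4); then hotfix (main #5, dev #5); then hotfix (main #6, dev #6); then hotfix (main #7, dev #7); then lint (main #11, dev #9); then hotfix (main #13, dev #10); then docs (main #14, dev #11); then lint (main #15, dev #12) — 10 commits in the same relative order in both. The LCS DP gives dp[15][12] = 10, so this is optimal.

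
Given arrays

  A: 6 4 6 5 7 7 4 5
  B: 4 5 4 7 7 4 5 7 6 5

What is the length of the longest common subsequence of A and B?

Match 4 at A[2]=B[1], then 5 at A[4]=B[2], then 7 at A[5]=B[4], then 7 at A[6]=B[5], then 4 at A[7]=B[6], then 5 at A[8]=B[10] — 6 values in the same relative order in both. Since dp[8][10] = 6, nothing longer is possible.

6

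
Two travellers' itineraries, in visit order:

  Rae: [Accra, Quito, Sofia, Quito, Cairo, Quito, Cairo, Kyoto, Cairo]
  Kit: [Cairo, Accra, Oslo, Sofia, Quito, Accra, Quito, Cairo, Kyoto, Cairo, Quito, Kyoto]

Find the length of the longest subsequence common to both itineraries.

One common subsequence of length 7: Accra at Rae[1]=Kit[2], then Sofia at Rae[3]=Kit[4], then Quito at Rae[4]=Kit[5], then Quito at Rae[6]=Kit[7], then Cairo at Rae[7]=Kit[8], then Kyoto at Rae[8]=Kit[9], then Cairo at Rae[9]=Kit[10]. dp[9][12] = 7 confirms this is the maximum.

7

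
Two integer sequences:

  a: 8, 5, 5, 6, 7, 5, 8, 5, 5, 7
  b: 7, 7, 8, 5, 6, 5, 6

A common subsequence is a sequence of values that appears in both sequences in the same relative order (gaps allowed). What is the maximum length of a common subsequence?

One common subsequence of length 4: 8 at a[1]=b[3]; then 5 at a[2]=b[4]; then 5 at a[3]=b[6]; then 6 at a[4]=b[7]. The LCS DP gives dp[10][7] = 4, so this is optimal.

4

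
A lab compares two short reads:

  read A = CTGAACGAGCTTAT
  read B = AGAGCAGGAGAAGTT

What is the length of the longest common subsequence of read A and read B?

8

Pick C (read A #1, read B #5) → G (read A #3, read B #8) → A (read A #4, read B #9) → A (read A #5, read B #11) → A (read A #8, read B #12) → G (read A #9, read B #13) → T (read A #12, read B #14) → T (read A #14, read B #15); all 8 bases appear in both, in order. Since dp[14][15] = 8, nothing longer is possible.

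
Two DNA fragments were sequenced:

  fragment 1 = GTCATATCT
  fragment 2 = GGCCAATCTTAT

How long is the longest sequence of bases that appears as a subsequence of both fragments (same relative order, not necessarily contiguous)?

One common subsequence of length 7: G [1,2] → C [3,4] → A [4,5] → A [6,6] → T [7,7] → C [8,8] → T [9,12], and the DP table's final entry dp[9][12] is also 7, so no common subsequence is longer.

7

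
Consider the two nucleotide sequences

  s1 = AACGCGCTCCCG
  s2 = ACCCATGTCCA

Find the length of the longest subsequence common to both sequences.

Let dp[i][j] be the LCS length of the first i bases of s1 and the first j bases of s2. dp[i][j] = dp[i-1][j-1]+1 when the i-th and j-th bases match, else max(dp[i-1][j], dp[i][j-1]).
    ·  A  C  C  C  A  T  G  T  C  C  A
 ·  0  0  0  0  0  0  0  0  0  0  0  0
 A  0  1  1  1  1  1  1  1  1  1  1  1
 A  0  1  1  1  1  2  2  2  2  2  2  2
 C  0  1  2  2  2  2  2  2  2  3  3  3
 G  0  1  2  2  2  2  2  3  3  3  3  3
 C  0  1  2  3  3  3  3  3  3  4  4  4
 G  0  1  2  3  3  3  3  4  4  4  4  4
 C  0  1  2  3  4  4  4  4  4  5  5  5
 T  0  1  2  3  4  4  5  5  5  5  5  5
 C  0  1  2  3  4  4  5  5  5  6  6  6
 C  0  1  2  3  4  4  5  5  5  6  7  7
 C  0  1  2  3  4  4  5  5  5  6  7  7
 G  0  1  2  3  4  4  5  6  6  6  7  7
dp[12][11] = 7. One LCS (by backtracking along matches): ACCGTCC.

7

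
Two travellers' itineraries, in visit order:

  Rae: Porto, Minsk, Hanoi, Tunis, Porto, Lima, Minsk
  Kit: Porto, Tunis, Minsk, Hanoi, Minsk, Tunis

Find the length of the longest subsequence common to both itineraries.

4

Match Porto at Rae[1]=Kit[1] → Minsk at Rae[2]=Kit[3] → Hanoi at Rae[3]=Kit[4] → Tunis at Rae[4]=Kit[6] — 4 stops in the same relative order in both. The LCS DP gives dp[7][6] = 4, so this is optimal.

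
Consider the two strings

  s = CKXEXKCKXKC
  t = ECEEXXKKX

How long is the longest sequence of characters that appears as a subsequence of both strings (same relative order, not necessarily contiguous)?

Pick C (s #1, t #2), X (s #3, t #5), X (s #5, t #6), K (s #6, t #7), K (s #8, t #8), X (s #9, t #9); all 6 characters appear in both, in order, and the DP table's final entry dp[11][9] is also 6, so no common subsequence is longer.

6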